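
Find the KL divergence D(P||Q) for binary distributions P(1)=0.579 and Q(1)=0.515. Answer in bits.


KL = p*log2(p/q) + (1-p)*log2((1-p)/(1-q)) = 0.579*log2(0.579/0.515) + 0.421*log2(0.421/0.485) = 0.0119

0.0119 bits


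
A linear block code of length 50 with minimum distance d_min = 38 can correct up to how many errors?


Correction capability = floor((d-1)/2) = floor((38-1)/2) = 18

18 errors


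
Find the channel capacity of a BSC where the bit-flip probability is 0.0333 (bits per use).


H(p) = -p*log2(p) - (1-p)*log2(1-p) = -0.0333*log2(0.0333) - 0.9667*log2(0.9667) = 0.163448 + 0.047233 = 0.2107. C = 1 - H(p) = 1 - 0.2107 = 0.7893

0.7893 bits


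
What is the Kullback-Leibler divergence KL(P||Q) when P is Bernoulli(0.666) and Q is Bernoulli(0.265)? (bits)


KL = p*log2(p/q) + (1-p)*log2((1-p)/(1-q)) = 0.666*log2(0.666/0.265) + 0.334*log2(0.334/0.735) = 0.5054

0.5054 bits


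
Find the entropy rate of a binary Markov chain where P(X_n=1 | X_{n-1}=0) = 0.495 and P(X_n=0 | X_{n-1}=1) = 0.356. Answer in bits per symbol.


Stationary distribution: pi_0 = p10/(p01+p10) = 0.4183, pi_1 = 0.5817. Entropy rate H' = pi_0*H(p01) + pi_1*H(p10) = 0.4183*0.9999 + 0.5817*0.9393 = 0.9647

0.9647 bits/symbol


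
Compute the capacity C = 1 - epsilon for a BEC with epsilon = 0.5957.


C = 1 - epsilon = 1 - 0.5957 = 0.4043

0.4043 bits


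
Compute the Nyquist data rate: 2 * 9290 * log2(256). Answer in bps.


Rate = 2 * B * log2(M) = 2 * 9290 * 8.0 = 148640.0

148640.0 bps


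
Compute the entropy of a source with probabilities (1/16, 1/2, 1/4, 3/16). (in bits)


H = -sum(p_i * log2(p_i)). Terms: -(1/16)*log2(1/16) = 0.250000; -(1/2)*log2(1/2) = 0.500000; -(1/4)*log2(1/4) = 0.500000; -(3/16)*log2(3/16) = 0.452820. H = 0.250000 + 0.500000 + 0.500000 + 0.452820 = 1.7028

1.7028 bits


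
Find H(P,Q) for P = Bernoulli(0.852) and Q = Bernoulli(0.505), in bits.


H(P,Q) = -p*log2(q) - (1-p)*log2(1-q). -0.852*log2(0.505) = 0.839769; -0.148*log2(0.495) = 0.150146. H(P,Q) = 0.839769 + 0.150146 = 0.9899

0.9899 bits


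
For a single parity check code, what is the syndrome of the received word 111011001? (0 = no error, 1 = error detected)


Syndrome = XOR of all bits = 1 XOR 1 XOR 1 XOR 0 XOR 1 XOR 1 XOR 0 XOR 0 XOR 1 = 0

0


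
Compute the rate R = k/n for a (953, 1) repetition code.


Rate = k/n = 1/953

1/953


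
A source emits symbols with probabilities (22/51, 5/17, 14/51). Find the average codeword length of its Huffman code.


Huffman construction (repeatedly merge the two least-probable nodes; each merge adds 1 bit to every symbol beneath it): 14/51 + 5/17 = 29/51; 22/51 + 29/51 = 1. Resulting codeword lengths (in the order the probabilities were given): (1, 2, 2). L_avg = sum(p_i * l_i) = 22/51*1 + 5/17*2 + 14/51*2 = 80/51 = 1.5686

1.5686 bits


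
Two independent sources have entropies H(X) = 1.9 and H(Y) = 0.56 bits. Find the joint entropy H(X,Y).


For independent variables, H(X,Y) = H(X) + H(Y) = 1.9 + 0.56 = 2.46

2.46 bits


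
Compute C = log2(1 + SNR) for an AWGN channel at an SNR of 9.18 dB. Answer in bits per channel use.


SNR_linear = 10^(9.18/10) = 8.2794; C = log2(1 + SNR_linear) = log2(1 + 8.2794) = 3.214

3.214 bits/channel use


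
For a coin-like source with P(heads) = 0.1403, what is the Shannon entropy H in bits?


H = -p*log2(p) - (1-p)*log2(1-p). -0.1403*log2(0.1403) = 0.397528; -0.8597*log2(0.8597) = 0.187496. H = 0.397528 + 0.187496 = 0.585

0.585 bits


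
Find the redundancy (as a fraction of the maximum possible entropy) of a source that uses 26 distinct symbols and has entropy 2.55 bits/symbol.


H_max = log2(K) = log2(26) = 4.7004 bits/symbol. Redundancy = 1 - H/H_max = 1 - 2.55/4.7004 = 1 - 0.5425 = 0.4575

0.4575


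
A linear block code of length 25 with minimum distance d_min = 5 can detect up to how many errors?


Detection capability = d_min - 1 = 5 - 1 = 4

4 errors


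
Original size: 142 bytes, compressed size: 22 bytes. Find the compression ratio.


Ratio = original / compressed = 142 / 22 = 6.4545

6.4545


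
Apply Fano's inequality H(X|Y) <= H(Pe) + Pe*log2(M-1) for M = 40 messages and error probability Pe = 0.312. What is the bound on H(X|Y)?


H(Pe) = -Pe*log2(Pe) - (1-Pe)*log2(1-Pe) = -0.312*log2(0.312) - 0.688*log2(0.688) = 0.524279 + 0.371189 = 0.8955. Pe*log2(M-1) = 0.312*log2(39) = 1.649045. Bound = H(Pe) + Pe*log2(M-1) = 0.524279 + 0.371189 + 1.649045 = 2.5445

2.5445 bits


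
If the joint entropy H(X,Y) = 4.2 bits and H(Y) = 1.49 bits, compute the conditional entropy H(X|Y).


H(X|Y) = H(X,Y) - H(Y) = 4.2 - 1.49 = 2.71

2.71 bits


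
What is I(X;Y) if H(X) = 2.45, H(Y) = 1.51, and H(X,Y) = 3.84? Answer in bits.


I(X;Y) = H(X) + H(Y) - H(X,Y) = 2.45 + 1.51 - 3.84 = 0.12

0.12 bits


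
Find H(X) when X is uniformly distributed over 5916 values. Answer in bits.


H = log2(n) = log2(5916) = 12.5304

12.5304 bits


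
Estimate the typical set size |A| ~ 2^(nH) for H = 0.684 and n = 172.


log2|A_typical| = nH = 172 * 0.684 = 117.648, so |A_typical| ~ 2^117.648 = 2.604e+35

2.604e+35


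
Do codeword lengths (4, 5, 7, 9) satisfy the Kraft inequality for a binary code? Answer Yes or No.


Kraft sum = sum(2^(-l_i)) = 0.1035, need <= 1. Result: satisfied (a binary prefix-free code with these lengths exists)

Yes


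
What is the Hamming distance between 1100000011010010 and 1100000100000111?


Count differing positions: . . . . . . . ^ ^ ^ . ^ . ^ . ^ = 6 differences

6


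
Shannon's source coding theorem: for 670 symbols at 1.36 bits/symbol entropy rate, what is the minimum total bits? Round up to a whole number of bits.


Minimum bits >= n * H = 670 * 1.36 = 911.2, rounded up to a whole number of bits = 912

912 bits


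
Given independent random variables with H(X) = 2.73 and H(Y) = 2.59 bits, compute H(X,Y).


For independent variables, H(X,Y) = H(X) + H(Y) = 2.73 + 2.59 = 5.32

5.32 bits


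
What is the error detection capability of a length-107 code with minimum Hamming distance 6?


Detection capability = d_min - 1 = 6 - 1 = 5

5 errors


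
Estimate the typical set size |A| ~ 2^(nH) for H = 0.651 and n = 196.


log2|A_typical| = nH = 196 * 0.651 = 127.596, so |A_typical| ~ 2^127.596 = 2.572e+38

2.572e+38


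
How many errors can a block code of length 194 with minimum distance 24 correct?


Correction capability = floor((d-1)/2) = floor((24-1)/2) = 11

11 errors


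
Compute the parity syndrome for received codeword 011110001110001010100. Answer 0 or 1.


Syndrome = XOR of all bits = 0 XOR 1 XOR 1 XOR 1 XOR 1 XOR 0 XOR 0 XOR 0 XOR 1 XOR 1 XOR 1 XOR 0 XOR 0 XOR 0 XOR 1 XOR 0 XOR 1 XOR 0 XOR 1 XOR 0 XOR 0 = 0

0


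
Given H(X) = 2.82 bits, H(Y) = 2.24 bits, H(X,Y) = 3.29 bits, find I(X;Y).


I(X;Y) = H(X) + H(Y) - H(X,Y) = 2.82 + 2.24 - 3.29 = 1.77

1.77 bits


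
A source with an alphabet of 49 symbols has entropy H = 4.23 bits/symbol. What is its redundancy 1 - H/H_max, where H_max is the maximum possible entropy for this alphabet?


H_max = log2(K) = log2(49) = 5.6147 bits/symbol. Redundancy = 1 - H/H_max = 1 - 4.23/5.6147 = 1 - 0.7534 = 0.2466

0.2466


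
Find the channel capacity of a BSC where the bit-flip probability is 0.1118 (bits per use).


H(p) = -p*log2(p) - (1-p)*log2(1-p) = -0.1118*log2(0.1118) - 0.8882*log2(0.8882) = 0.353401 + 0.151921 = 0.5053. C = 1 - H(p) = 1 - 0.5053 = 0.4947

0.4947 bits


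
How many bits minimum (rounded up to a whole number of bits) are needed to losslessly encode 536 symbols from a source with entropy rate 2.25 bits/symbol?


Minimum bits >= n * H = 536 * 2.25 = 1206.0, rounded up to a whole number of bits = 1206

1206 bits


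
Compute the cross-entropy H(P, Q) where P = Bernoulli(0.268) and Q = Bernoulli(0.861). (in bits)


H(P,Q) = -p*log2(q) - (1-p)*log2(1-q). -0.268*log2(0.861) = 0.057865; -0.732*log2(0.139) = 2.083889. H(P,Q) = 0.057865 + 2.083889 = 2.1418

2.1418 bits


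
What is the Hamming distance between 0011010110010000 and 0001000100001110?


Count differing positions: . . ^ . . ^ . . ^ . . ^ ^ ^ ^ . = 7 differences

7


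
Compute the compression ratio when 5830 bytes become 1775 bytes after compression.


Ratio = original / compressed = 5830 / 1775 = 3.2845

3.2845


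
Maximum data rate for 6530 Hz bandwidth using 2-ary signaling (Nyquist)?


Rate = 2 * B * log2(M) = 2 * 6530 * 1.0 = 13060.0

13060.0 bps


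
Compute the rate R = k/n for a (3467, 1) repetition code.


Rate = k/n = 1/3467

1/3467


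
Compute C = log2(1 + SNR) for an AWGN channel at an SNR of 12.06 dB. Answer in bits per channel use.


SNR_linear = 10^(12.06/10) = 16.0694; C = log2(1 + SNR_linear) = log2(1 + 16.0694) = 4.0933

4.0933 bits/channel use


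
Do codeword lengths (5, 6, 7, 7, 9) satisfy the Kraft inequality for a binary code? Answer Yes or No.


Kraft sum = sum(2^(-l_i)) = 0.0645, need <= 1. Result: satisfied (a binary prefix-free code with these lengths exists)

Yes


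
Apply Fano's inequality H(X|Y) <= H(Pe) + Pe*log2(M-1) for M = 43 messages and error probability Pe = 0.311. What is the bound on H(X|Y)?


H(Pe) = -Pe*log2(Pe) - (1-Pe)*log2(1-Pe) = -0.311*log2(0.311) - 0.689*log2(0.689) = 0.524039 + 0.370285 = 0.8943. Pe*log2(M-1) = 0.311*log2(42) = 1.677011. Bound = H(Pe) + Pe*log2(M-1) = 0.524039 + 0.370285 + 1.677011 = 2.5713

2.5713 bits


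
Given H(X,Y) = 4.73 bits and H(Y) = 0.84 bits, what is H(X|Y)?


H(X|Y) = H(X,Y) - H(Y) = 4.73 - 0.84 = 3.89

3.89 bits


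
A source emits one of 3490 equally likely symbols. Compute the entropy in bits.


H = log2(n) = log2(3490) = 11.769

11.769 bits


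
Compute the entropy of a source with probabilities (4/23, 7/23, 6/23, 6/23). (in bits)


H = -sum(p_i * log2(p_i)). Terms: -(4/23)*log2(4/23) = 0.438880; -(7/23)*log2(7/23) = 0.522324; -(6/23)*log2(6/23) = 0.505722; -(6/23)*log2(6/23) = 0.505722. H = 0.438880 + 0.522324 + 0.505722 + 0.505722 = 1.9726

1.9726 bits


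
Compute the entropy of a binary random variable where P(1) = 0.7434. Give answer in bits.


H = -p*log2(p) - (1-p)*log2(1-p). -0.7434*log2(0.7434) = 0.318019; -0.2566*log2(0.2566) = 0.503554. H = 0.318019 + 0.503554 = 0.8216

0.8216 bits


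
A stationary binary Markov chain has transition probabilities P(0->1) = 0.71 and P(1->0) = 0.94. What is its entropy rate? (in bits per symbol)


Stationary distribution: pi_0 = p10/(p01+p10) = 0.5697, pi_1 = 0.4303. Entropy rate H' = pi_0*H(p01) + pi_1*H(p10) = 0.5697*0.8687 + 0.4303*0.3274 = 0.6358

0.6358 bits/symbol


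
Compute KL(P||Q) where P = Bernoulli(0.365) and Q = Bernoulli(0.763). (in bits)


KL = p*log2(p/q) + (1-p)*log2((1-p)/(1-q)) = 0.365*log2(0.365/0.763) + 0.635*log2(0.635/0.237) = 0.5146

0.5146 bits


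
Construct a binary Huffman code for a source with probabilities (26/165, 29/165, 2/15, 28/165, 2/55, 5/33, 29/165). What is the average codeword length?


Huffman construction (repeatedly merge the two least-probable nodes; each merge adds 1 bit to every symbol beneath it): 2/55 + 2/15 = 28/165; 5/33 + 26/165 = 17/55; 28/165 + 28/165 = 56/165; 29/165 + 29/165 = 58/165; 17/55 + 56/165 = 107/165; 58/165 + 107/165 = 1. Resulting codeword lengths (in the order the probabilities were given): (3, 2, 4, 3, 4, 3, 2). L_avg = sum(p_i * l_i) = 26/165*3 + 29/165*2 + 2/15*4 + 28/165*3 + 2/55*4 + 5/33*3 + 29/165*2 = 31/11 = 2.8182

2.8182 bits


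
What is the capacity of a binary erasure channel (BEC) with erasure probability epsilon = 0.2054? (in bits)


C = 1 - epsilon = 1 - 0.2054 = 0.7946

0.7946 bits


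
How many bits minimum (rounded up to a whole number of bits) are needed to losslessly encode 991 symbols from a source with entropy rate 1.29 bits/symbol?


Minimum bits >= n * H = 991 * 1.29 = 1278.39, rounded up to a whole number of bits = 1279

1279 bits


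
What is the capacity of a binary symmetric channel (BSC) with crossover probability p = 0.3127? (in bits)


H(p) = -p*log2(p) - (1-p)*log2(1-p) = -0.3127*log2(0.3127) - 0.6873*log2(0.6873) = 0.524444 + 0.371821 = 0.8963. C = 1 - H(p) = 1 - 0.8963 = 0.1037

0.1037 bits


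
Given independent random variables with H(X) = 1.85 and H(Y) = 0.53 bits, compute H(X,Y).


For independent variables, H(X,Y) = H(X) + H(Y) = 1.85 + 0.53 = 2.38

2.38 bits


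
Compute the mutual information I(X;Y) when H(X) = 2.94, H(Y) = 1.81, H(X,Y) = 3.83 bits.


I(X;Y) = H(X) + H(Y) - H(X,Y) = 2.94 + 1.81 - 3.83 = 0.92

0.92 bits


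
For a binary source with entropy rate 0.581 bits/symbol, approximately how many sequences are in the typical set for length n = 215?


log2|A_typical| = nH = 215 * 0.581 = 124.915, so |A_typical| ~ 2^124.915 = 4.010e+37

4.010e+37


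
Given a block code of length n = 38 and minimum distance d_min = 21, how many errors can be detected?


Detection capability = d_min - 1 = 21 - 1 = 20

20 errors


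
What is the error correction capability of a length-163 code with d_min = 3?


Correction capability = floor((d-1)/2) = floor((3-1)/2) = 1

1 errors


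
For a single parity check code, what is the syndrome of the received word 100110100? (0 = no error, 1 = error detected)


Syndrome = XOR of all bits = 1 XOR 0 XOR 0 XOR 1 XOR 1 XOR 0 XOR 1 XOR 0 XOR 0 = 0

0


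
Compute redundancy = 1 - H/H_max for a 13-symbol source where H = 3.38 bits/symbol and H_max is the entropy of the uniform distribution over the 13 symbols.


H_max = log2(K) = log2(13) = 3.7004 bits/symbol. Redundancy = 1 - H/H_max = 1 - 3.38/3.7004 = 1 - 0.9134 = 0.0866

0.0866


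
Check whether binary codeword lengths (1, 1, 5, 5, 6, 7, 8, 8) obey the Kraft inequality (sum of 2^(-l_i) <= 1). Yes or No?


Kraft sum = sum(2^(-l_i)) = 1.0938, need <= 1. Result: violated (a binary prefix-free code with these lengths cannot exist)

No


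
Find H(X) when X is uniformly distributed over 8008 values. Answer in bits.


H = log2(n) = log2(8008) = 12.9672

12.9672 bits


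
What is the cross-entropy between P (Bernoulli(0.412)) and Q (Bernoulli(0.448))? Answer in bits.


H(P,Q) = -p*log2(q) - (1-p)*log2(1-q). -0.412*log2(0.448) = 0.477273; -0.588*log2(0.552) = 0.504069. H(P,Q) = 0.477273 + 0.504069 = 0.9813

0.9813 bits


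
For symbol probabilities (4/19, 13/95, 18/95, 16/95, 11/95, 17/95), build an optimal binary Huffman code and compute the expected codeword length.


Huffman construction (repeatedly merge the two least-probable nodes; each merge adds 1 bit to every symbol beneath it): 11/95 + 13/95 = 24/95; 16/95 + 17/95 = 33/95; 18/95 + 4/19 = 2/5; 24/95 + 33/95 = 3/5; 2/5 + 3/5 = 1. Resulting codeword lengths (in the order the probabilities were given): (2, 3, 2, 3, 3, 3). L_avg = sum(p_i * l_i) = 4/19*2 + 13/95*3 + 18/95*2 + 16/95*3 + 11/95*3 + 17/95*3 = 13/5 = 2.6

2.6 bits


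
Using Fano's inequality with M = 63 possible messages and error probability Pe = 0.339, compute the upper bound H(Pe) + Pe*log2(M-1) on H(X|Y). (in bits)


H(Pe) = -Pe*log2(Pe) - (1-Pe)*log2(1-Pe) = -0.339*log2(0.339) - 0.661*log2(0.661) = 0.529058 + 0.394801 = 0.9239. Pe*log2(M-1) = 0.339*log2(62) = 2.018473. Bound = H(Pe) + Pe*log2(M-1) = 0.529058 + 0.394801 + 2.018473 = 2.9423

2.9423 bits


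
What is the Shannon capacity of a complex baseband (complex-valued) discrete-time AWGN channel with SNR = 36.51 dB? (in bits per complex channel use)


SNR_linear = 10^(36.51/10) = 4477.133; C = log2(1 + SNR_linear) = log2(1 + 4477.133) = 12.1287

12.1287 bits/channel use


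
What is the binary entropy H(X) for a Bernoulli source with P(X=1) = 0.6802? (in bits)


H = -p*log2(p) - (1-p)*log2(1-p). -0.6802*log2(0.6802) = 0.378170; -0.3198*log2(0.3198) = 0.525994. H = 0.378170 + 0.525994 = 0.9042

0.9042 bits


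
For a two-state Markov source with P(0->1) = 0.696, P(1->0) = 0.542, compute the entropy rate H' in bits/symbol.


Stationary distribution: pi_0 = p10/(p01+p10) = 0.4378, pi_1 = 0.5622. Entropy rate H' = pi_0*H(p01) + pi_1*H(p10) = 0.4378*0.8861 + 0.5622*0.9949 = 0.9473

0.9473 bits/symbol


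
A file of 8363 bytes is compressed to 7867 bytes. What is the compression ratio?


Ratio = original / compressed = 8363 / 7867 = 1.063

1.063


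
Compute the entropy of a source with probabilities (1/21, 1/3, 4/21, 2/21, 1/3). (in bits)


H = -sum(p_i * log2(p_i)). Terms: -(1/21)*log2(1/21) = 0.209158; -(1/3)*log2(1/3) = 0.528321; -(4/21)*log2(4/21) = 0.455680; -(2/21)*log2(2/21) = 0.323078; -(1/3)*log2(1/3) = 0.528321. H = 0.209158 + 0.528321 + 0.455680 + 0.323078 + 0.528321 = 2.0446

2.0446 bits


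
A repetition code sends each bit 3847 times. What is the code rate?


Rate = k/n = 1/3847

1/3847


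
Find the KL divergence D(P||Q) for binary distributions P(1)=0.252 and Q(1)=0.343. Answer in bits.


KL = p*log2(p/q) + (1-p)*log2((1-p)/(1-q)) = 0.252*log2(0.252/0.343) + 0.748*log2(0.748/0.657) = 0.0279

0.0279 bits


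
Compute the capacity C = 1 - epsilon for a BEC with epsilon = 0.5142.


C = 1 - epsilon = 1 - 0.5142 = 0.4858

0.4858 bits


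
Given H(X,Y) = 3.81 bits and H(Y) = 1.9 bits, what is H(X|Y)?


H(X|Y) = H(X,Y) - H(Y) = 3.81 - 1.9 = 1.91

1.91 bits


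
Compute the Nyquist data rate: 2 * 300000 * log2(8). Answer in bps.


Rate = 2 * B * log2(M) = 2 * 300000 * 3.0 = 1800000.0

1800000.0 bps


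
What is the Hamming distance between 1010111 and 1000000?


Count differing positions: . . ^ . ^ ^ ^ = 4 differences

4


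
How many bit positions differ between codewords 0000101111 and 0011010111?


Count differing positions: . . ^ ^ ^ ^ ^ . . . = 5 differences

5


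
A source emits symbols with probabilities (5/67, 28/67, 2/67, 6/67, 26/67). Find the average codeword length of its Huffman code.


Huffman construction (repeatedly merge the two least-probable nodes; each merge adds 1 bit to every symbol beneath it): 2/67 + 5/67 = 7/67; 6/67 + 7/67 = 13/67; 13/67 + 26/67 = 39/67; 28/67 + 39/67 = 1. Resulting codeword lengths (in the order the probabilities were given): (4, 1, 4, 3, 2). L_avg = sum(p_i * l_i) = 5/67*4 + 28/67*1 + 2/67*4 + 6/67*3 + 26/67*2 = 126/67 = 1.8806

1.8806 bits


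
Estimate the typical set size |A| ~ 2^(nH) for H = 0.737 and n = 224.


log2|A_typical| = nH = 224 * 0.737 = 165.088, so |A_typical| ~ 2^165.088 = 4.971e+49

4.971e+49


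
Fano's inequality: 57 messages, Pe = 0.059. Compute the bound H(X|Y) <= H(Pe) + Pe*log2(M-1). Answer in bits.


H(Pe) = -Pe*log2(Pe) - (1-Pe)*log2(1-Pe) = -0.059*log2(0.059) - 0.941*log2(0.941) = 0.240905 + 0.082557 = 0.3235. Pe*log2(M-1) = 0.059*log2(56) = 0.342634. Bound = H(Pe) + Pe*log2(M-1) = 0.240905 + 0.082557 + 0.342634 = 0.6661

0.6661 bits


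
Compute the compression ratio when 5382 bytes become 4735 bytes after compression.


Ratio = original / compressed = 5382 / 4735 = 1.1366

1.1366


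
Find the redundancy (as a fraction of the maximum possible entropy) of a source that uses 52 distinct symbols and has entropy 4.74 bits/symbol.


H_max = log2(K) = log2(52) = 5.7004 bits/symbol. Redundancy = 1 - H/H_max = 1 - 4.74/5.7004 = 1 - 0.8315 = 0.1685

0.1685


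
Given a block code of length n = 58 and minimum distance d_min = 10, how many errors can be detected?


Detection capability = d_min - 1 = 10 - 1 = 9

9 errors


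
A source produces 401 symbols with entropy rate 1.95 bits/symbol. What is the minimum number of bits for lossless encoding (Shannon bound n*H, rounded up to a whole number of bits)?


Minimum bits >= n * H = 401 * 1.95 = 781.95, rounded up to a whole number of bits = 782

782 bits


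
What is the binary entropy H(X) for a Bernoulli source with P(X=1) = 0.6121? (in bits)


H = -p*log2(p) - (1-p)*log2(1-p). -0.6121*log2(0.6121) = 0.433465; -0.3879*log2(0.3879) = 0.529966. H = 0.433465 + 0.529966 = 0.9634

0.9634 bits


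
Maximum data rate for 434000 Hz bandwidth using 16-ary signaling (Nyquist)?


Rate = 2 * B * log2(M) = 2 * 434000 * 4.0 = 3472000.0

3472000.0 bps


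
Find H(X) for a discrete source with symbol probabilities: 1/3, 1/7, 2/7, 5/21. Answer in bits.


H = -sum(p_i * log2(p_i)). Terms: -(1/3)*log2(1/3) = 0.528321; -(1/7)*log2(1/7) = 0.401051; -(2/7)*log2(2/7) = 0.516387; -(5/21)*log2(5/21) = 0.492950. H = 0.528321 + 0.401051 + 0.516387 + 0.492950 = 1.9387

1.9387 bits


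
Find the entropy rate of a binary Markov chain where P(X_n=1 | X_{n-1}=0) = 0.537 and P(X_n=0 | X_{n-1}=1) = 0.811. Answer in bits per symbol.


Stationary distribution: pi_0 = p10/(p01+p10) = 0.6016, pi_1 = 0.3984. Entropy rate H' = pi_0*H(p01) + pi_1*H(p10) = 0.6016*0.996 + 0.3984*0.6994 = 0.8779

0.8779 bits/symbol


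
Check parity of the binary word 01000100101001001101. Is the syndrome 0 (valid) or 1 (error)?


Syndrome = XOR of all bits = 0 XOR 1 XOR 0 XOR 0 XOR 0 XOR 1 XOR 0 XOR 0 XOR 1 XOR 0 XOR 1 XOR 0 XOR 0 XOR 1 XOR 0 XOR 0 XOR 1 XOR 1 XOR 0 XOR 1 = 0

0


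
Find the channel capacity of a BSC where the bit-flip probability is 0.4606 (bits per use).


H(p) = -p*log2(p) - (1-p)*log2(1-p) = -0.4606*log2(0.4606) - 0.5394*log2(0.5394) = 0.515141 + 0.480375 = 0.9955. C = 1 - H(p) = 1 - 0.9955 = 0.0045

0.0045 bits


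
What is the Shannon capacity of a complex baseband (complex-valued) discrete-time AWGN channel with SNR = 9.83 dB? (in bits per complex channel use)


SNR_linear = 10^(9.83/10) = 9.6161; C = log2(1 + SNR_linear) = log2(1 + 9.6161) = 3.4082

3.4082 bits/channel use


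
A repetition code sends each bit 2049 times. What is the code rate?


Rate = k/n = 1/2049

1/2049


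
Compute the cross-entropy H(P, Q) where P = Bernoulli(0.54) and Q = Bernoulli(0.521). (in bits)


H(P,Q) = -p*log2(q) - (1-p)*log2(1-q). -0.54*log2(0.521) = 0.507948; -0.46*log2(0.479) = 0.488475. H(P,Q) = 0.507948 + 0.488475 = 0.9964

0.9964 bits


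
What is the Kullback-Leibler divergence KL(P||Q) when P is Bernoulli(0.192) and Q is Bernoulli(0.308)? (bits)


KL = p*log2(p/q) + (1-p)*log2((1-p)/(1-q)) = 0.192*log2(0.192/0.308) + 0.808*log2(0.808/0.692) = 0.0497

0.0497 bits


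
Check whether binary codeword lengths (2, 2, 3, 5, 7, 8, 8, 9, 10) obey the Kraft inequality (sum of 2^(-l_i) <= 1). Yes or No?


Kraft sum = sum(2^(-l_i)) = 0.6748, need <= 1. Result: satisfied (a binary prefix-free code with these lengths exists)

Yes


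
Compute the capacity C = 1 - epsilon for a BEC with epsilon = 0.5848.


C = 1 - epsilon = 1 - 0.5848 = 0.4152

0.4152 bits


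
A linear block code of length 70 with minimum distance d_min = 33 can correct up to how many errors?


Correction capability = floor((d-1)/2) = floor((33-1)/2) = 16

16 errors


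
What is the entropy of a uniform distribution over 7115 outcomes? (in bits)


H = log2(n) = log2(7115) = 12.7966

12.7966 bits


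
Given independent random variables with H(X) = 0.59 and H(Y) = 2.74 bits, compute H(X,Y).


For independent variables, H(X,Y) = H(X) + H(Y) = 0.59 + 2.74 = 3.33

3.33 bits


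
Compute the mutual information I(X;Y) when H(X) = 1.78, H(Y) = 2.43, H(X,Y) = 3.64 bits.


I(X;Y) = H(X) + H(Y) - H(X,Y) = 1.78 + 2.43 - 3.64 = 0.57

0.57 bits


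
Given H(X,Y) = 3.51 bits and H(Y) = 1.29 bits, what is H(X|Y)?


H(X|Y) = H(X,Y) - H(Y) = 3.51 - 1.29 = 2.22

2.22 bits


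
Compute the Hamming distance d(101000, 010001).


Count differing positions: ^ ^ ^ . . ^ = 4 differences

4


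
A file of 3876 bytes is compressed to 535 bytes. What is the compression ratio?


Ratio = original / compressed = 3876 / 535 = 7.2449

7.2449


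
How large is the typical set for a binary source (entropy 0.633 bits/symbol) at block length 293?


log2|A_typical| = nH = 293 * 0.633 = 185.469, so |A_typical| ~ 2^185.469 = 6.788e+55

6.788e+55


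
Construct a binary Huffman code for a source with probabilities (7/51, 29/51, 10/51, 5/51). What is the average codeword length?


Huffman construction (repeatedly merge the two least-probable nodes; each merge adds 1 bit to every symbol beneath it): 5/51 + 7/51 = 4/17; 10/51 + 4/17 = 22/51; 22/51 + 29/51 = 1. Resulting codeword lengths (in the order the probabilities were given): (3, 1, 2, 3). L_avg = sum(p_i * l_i) = 7/51*3 + 29/51*1 + 10/51*2 + 5/51*3 = 5/3 = 1.6667

1.6667 bits


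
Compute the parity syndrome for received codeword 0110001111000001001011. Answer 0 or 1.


Syndrome = XOR of all bits = 0 XOR 1 XOR 1 XOR 0 XOR 0 XOR 0 XOR 1 XOR 1 XOR 1 XOR 1 XOR 0 XOR 0 XOR 0 XOR 0 XOR 0 XOR 1 XOR 0 XOR 0 XOR 1 XOR 0 XOR 1 XOR 1 = 0

0


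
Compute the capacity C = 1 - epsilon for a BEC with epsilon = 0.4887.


C = 1 - epsilon = 1 - 0.4887 = 0.5113

0.5113 bits


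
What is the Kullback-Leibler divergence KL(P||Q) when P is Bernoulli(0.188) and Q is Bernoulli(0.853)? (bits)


KL = p*log2(p/q) + (1-p)*log2((1-p)/(1-q)) = 0.188*log2(0.188/0.853) + 0.812*log2(0.812/0.147) = 1.5919

1.5919 bits


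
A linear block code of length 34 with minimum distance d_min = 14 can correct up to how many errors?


Correction capability = floor((d-1)/2) = floor((14-1)/2) = 6

6 errors


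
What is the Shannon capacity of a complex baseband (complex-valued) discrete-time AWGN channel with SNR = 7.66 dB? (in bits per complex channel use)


SNR_linear = 10^(7.66/10) = 5.8345; C = log2(1 + SNR_linear) = log2(1 + 5.8345) = 2.7728

2.7728 bits/channel use


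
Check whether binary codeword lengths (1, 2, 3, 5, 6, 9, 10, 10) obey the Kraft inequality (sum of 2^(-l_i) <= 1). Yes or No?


Kraft sum = sum(2^(-l_i)) = 0.9258, need <= 1. Result: satisfied (a binary prefix-free code with these lengths exists)

Yes


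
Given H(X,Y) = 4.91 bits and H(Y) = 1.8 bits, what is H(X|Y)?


H(X|Y) = H(X,Y) - H(Y) = 4.91 - 1.8 = 3.11

3.11 bits


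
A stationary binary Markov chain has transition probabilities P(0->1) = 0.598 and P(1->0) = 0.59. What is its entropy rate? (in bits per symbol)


Stationary distribution: pi_0 = p10/(p01+p10) = 0.4966, pi_1 = 0.5034. Entropy rate H' = pi_0*H(p01) + pi_1*H(p10) = 0.4966*0.9721 + 0.5034*0.9765 = 0.9743

0.9743 bits/symbol


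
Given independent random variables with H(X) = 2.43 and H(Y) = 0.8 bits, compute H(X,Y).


For independent variables, H(X,Y) = H(X) + H(Y) = 2.43 + 0.8 = 3.23

3.23 bits


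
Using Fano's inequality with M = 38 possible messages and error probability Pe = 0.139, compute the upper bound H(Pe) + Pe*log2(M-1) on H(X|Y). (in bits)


H(Pe) = -Pe*log2(Pe) - (1-Pe)*log2(1-Pe) = -0.139*log2(0.139) - 0.861*log2(0.861) = 0.395711 + 0.185903 = 0.5816. Pe*log2(M-1) = 0.139*log2(37) = 0.724114. Bound = H(Pe) + Pe*log2(M-1) = 0.395711 + 0.185903 + 0.724114 = 1.3057

1.3057 bits


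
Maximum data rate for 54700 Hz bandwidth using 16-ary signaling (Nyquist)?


Rate = 2 * B * log2(M) = 2 * 54700 * 4.0 = 437600.0

437600.0 bps


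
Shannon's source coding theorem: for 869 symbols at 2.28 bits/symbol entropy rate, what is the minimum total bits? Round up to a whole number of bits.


Minimum bits >= n * H = 869 * 2.28 = 1981.32, rounded up to a whole number of bits = 1982

1982 bits


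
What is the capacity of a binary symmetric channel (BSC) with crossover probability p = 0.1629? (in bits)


H(p) = -p*log2(p) - (1-p)*log2(1-p) = -0.1629*log2(0.1629) - 0.8371*log2(0.8371) = 0.426463 + 0.214740 = 0.6412. C = 1 - H(p) = 1 - 0.6412 = 0.3588

0.3588 bits


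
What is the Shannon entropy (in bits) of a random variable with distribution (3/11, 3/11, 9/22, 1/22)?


H = -sum(p_i * log2(p_i)). Terms: -(3/11)*log2(3/11) = 0.511219; -(3/11)*log2(3/11) = 0.511219; -(9/22)*log2(9/22) = 0.527525; -(1/22)*log2(1/22) = 0.202701. H = 0.511219 + 0.511219 + 0.527525 + 0.202701 = 1.7527

1.7527 bits


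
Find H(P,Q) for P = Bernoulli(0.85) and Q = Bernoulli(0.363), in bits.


H(P,Q) = -p*log2(q) - (1-p)*log2(1-q). -0.85*log2(0.363) = 1.242665; -0.15*log2(0.637) = 0.097595. H(P,Q) = 1.242665 + 0.097595 = 1.3403

1.3403 bits


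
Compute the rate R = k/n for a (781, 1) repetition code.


Rate = k/n = 1/781

1/781


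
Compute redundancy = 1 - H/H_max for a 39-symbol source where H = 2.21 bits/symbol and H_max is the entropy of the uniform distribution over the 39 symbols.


H_max = log2(K) = log2(39) = 5.2854 bits/symbol. Redundancy = 1 - H/H_max = 1 - 2.21/5.2854 = 1 - 0.4181 = 0.5819

0.5819


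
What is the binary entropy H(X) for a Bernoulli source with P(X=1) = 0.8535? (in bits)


H = -p*log2(p) - (1-p)*log2(1-p). -0.8535*log2(0.8535) = 0.195056; -0.1465*log2(0.1465) = 0.405956. H = 0.195056 + 0.405956 = 0.601

0.601 bits


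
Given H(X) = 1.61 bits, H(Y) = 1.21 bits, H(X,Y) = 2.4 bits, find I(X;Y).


I(X;Y) = H(X) + H(Y) - H(X,Y) = 1.61 + 1.21 - 2.4 = 0.42

0.42 bits


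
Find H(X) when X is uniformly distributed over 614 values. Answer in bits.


H = log2(n) = log2(614) = 9.2621

9.2621 bits


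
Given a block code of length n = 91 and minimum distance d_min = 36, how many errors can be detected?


Detection capability = d_min - 1 = 36 - 1 = 35

35 errors


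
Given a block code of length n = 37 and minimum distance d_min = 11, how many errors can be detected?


Detection capability = d_min - 1 = 11 - 1 = 10

10 errors


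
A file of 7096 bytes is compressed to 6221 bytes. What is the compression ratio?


Ratio = original / compressed = 7096 / 6221 = 1.1407

1.1407


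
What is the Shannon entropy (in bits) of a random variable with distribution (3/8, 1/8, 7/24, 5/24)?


H = -sum(p_i * log2(p_i)). Terms: -(3/8)*log2(3/8) = 0.530639; -(1/8)*log2(1/8) = 0.375000; -(7/24)*log2(7/24) = 0.518469; -(5/24)*log2(5/24) = 0.471466. H = 0.530639 + 0.375000 + 0.518469 + 0.471466 = 1.8956

1.8956 bits


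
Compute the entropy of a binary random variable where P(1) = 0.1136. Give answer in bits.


H = -p*log2(p) - (1-p)*log2(1-p). -0.1136*log2(0.1136) = 0.356473; -0.8864*log2(0.8864) = 0.154207. H = 0.356473 + 0.154207 = 0.5107

0.5107 bits


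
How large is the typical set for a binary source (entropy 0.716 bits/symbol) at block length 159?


log2|A_typical| = nH = 159 * 0.716 = 113.844, so |A_typical| ~ 2^113.844 = 1.864e+34

1.864e+34


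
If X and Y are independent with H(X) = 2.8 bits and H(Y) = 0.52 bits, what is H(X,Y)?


For independent variables, H(X,Y) = H(X) + H(Y) = 2.8 + 0.52 = 3.32

3.32 bits


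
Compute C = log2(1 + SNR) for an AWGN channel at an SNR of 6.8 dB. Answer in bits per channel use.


SNR_linear = 10^(6.8/10) = 4.7863; C = log2(1 + SNR_linear) = log2(1 + 4.7863) = 2.5326

2.5326 bits/channel use


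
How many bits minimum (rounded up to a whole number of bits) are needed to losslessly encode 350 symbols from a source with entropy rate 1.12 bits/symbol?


Minimum bits >= n * H = 350 * 1.12 = 392.0, rounded up to a whole number of bits = 392

392 bits


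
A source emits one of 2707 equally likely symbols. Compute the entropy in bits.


H = log2(n) = log2(2707) = 11.4025

11.4025 bits


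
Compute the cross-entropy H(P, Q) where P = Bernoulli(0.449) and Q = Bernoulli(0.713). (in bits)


H(P,Q) = -p*log2(q) - (1-p)*log2(1-q). -0.449*log2(0.713) = 0.219124; -0.551*log2(0.287) = 0.992283. H(P,Q) = 0.219124 + 0.992283 = 1.2114

1.2114 bits


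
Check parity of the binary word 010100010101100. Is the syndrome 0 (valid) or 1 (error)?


Syndrome = XOR of all bits = 0 XOR 1 XOR 0 XOR 1 XOR 0 XOR 0 XOR 0 XOR 1 XOR 0 XOR 1 XOR 0 XOR 1 XOR 1 XOR 0 XOR 0 = 0

0


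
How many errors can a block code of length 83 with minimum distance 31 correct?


Correction capability = floor((d-1)/2) = floor((31-1)/2) = 15

15 errors


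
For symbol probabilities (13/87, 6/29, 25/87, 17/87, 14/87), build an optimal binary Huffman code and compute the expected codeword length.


Huffman construction (repeatedly merge the two least-probable nodes; each merge adds 1 bit to every symbol beneath it): 13/87 + 14/87 = 9/29; 17/87 + 6/29 = 35/87; 25/87 + 9/29 = 52/87; 35/87 + 52/87 = 1. Resulting codeword lengths (in the order the probabilities were given): (3, 2, 2, 2, 3). L_avg = sum(p_i * l_i) = 13/87*3 + 6/29*2 + 25/87*2 + 17/87*2 + 14/87*3 = 67/29 = 2.3103

2.3103 bits


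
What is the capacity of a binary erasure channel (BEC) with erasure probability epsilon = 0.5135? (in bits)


C = 1 - epsilon = 1 - 0.5135 = 0.4865

0.4865 bits


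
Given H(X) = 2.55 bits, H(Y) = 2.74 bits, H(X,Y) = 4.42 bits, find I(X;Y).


I(X;Y) = H(X) + H(Y) - H(X,Y) = 2.55 + 2.74 - 4.42 = 0.87

0.87 bits


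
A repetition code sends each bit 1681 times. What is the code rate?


Rate = k/n = 1/1681

1/1681


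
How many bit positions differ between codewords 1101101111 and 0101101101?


Count differing positions: ^ . . . . . . . ^ . = 2 differences

2


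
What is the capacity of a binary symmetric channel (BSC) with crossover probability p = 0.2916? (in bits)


H(p) = -p*log2(p) - (1-p)*log2(1-p) = -0.2916*log2(0.2916) - 0.7084*log2(0.7084) = 0.518447 + 0.352333 = 0.8708. C = 1 - H(p) = 1 - 0.8708 = 0.1292

0.1292 bits


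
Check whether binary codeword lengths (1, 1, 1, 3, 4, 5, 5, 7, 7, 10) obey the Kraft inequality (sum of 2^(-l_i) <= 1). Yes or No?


Kraft sum = sum(2^(-l_i)) = 1.7666, need <= 1. Result: violated (a binary prefix-free code with these lengths cannot exist)

No


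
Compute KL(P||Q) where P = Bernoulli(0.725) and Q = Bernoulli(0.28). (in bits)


KL = p*log2(p/q) + (1-p)*log2((1-p)/(1-q)) = 0.725*log2(0.725/0.28) + 0.275*log2(0.275/0.72) = 0.6132

0.6132 bits


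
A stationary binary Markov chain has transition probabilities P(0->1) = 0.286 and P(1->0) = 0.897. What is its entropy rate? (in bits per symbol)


Stationary distribution: pi_0 = p10/(p01+p10) = 0.7582, pi_1 = 0.2418. Entropy rate H' = pi_0*H(p01) + pi_1*H(p10) = 0.7582*0.8635 + 0.2418*0.4784 = 0.7704

0.7704 bits/symbol


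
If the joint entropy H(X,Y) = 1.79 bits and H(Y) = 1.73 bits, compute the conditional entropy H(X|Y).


H(X|Y) = H(X,Y) - H(Y) = 1.79 - 1.73 = 0.06

0.06 bits


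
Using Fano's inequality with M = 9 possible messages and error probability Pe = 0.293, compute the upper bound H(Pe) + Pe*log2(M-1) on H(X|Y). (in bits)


H(Pe) = -Pe*log2(Pe) - (1-Pe)*log2(1-Pe) = -0.293*log2(0.293) - 0.707*log2(0.707) = 0.518911 + 0.353654 = 0.8726. Pe*log2(M-1) = 0.293*log2(8) = 0.879000. Bound = H(Pe) + Pe*log2(M-1) = 0.518911 + 0.353654 + 0.879000 = 1.7516

1.7516 bits


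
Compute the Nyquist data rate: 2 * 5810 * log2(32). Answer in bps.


Rate = 2 * B * log2(M) = 2 * 5810 * 5.0 = 58100.0

58100.0 bps


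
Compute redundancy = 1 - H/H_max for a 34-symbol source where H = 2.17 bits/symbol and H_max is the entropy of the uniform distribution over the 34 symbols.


H_max = log2(K) = log2(34) = 5.0875 bits/symbol. Redundancy = 1 - H/H_max = 1 - 2.17/5.0875 = 1 - 0.4265 = 0.5735

0.5735


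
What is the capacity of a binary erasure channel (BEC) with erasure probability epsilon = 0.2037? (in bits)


C = 1 - epsilon = 1 - 0.2037 = 0.7963

0.7963 bits


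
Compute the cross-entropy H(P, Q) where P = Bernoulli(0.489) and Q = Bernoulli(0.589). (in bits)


H(P,Q) = -p*log2(q) - (1-p)*log2(1-q). -0.489*log2(0.589) = 0.373430; -0.511*log2(0.411) = 0.655506. H(P,Q) = 0.373430 + 0.655506 = 1.0289

1.0289 bits


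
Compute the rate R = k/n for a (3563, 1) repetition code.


Rate = k/n = 1/3563

1/3563


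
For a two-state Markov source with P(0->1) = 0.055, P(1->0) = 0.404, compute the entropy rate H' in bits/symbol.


Stationary distribution: pi_0 = p10/(p01+p10) = 0.8802, pi_1 = 0.1198. Entropy rate H' = pi_0*H(p01) + pi_1*H(p10) = 0.8802*0.3073 + 0.1198*0.9732 = 0.3871

0.3871 bits/symbol


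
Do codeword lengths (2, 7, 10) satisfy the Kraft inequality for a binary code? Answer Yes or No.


Kraft sum = sum(2^(-l_i)) = 0.2588, need <= 1. Result: satisfied (a binary prefix-free code with these lengths exists)

Yes


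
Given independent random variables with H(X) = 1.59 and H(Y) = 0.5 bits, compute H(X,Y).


For independent variables, H(X,Y) = H(X) + H(Y) = 1.59 + 0.5 = 2.09

2.09 bits


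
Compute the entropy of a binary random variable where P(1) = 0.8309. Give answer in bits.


H = -p*log2(p) - (1-p)*log2(1-p). -0.8309*log2(0.8309) = 0.222061; -0.1691*log2(0.1691) = 0.433581. H = 0.222061 + 0.433581 = 0.6556

0.6556 bits


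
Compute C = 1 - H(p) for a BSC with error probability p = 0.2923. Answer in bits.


H(p) = -p*log2(p) - (1-p)*log2(1-p) = -0.2923*log2(0.2923) - 0.7077*log2(0.7077) = 0.518680 + 0.352994 = 0.8717. C = 1 - H(p) = 1 - 0.8717 = 0.1283

0.1283 bits


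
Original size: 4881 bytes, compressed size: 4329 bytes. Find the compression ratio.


Ratio = original / compressed = 4881 / 4329 = 1.1275

1.1275


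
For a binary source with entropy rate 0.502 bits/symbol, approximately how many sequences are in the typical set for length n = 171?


log2|A_typical| = nH = 171 * 0.502 = 85.842, so |A_typical| ~ 2^85.842 = 6.935e+25

6.935e+25


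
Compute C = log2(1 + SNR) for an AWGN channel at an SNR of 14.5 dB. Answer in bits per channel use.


SNR_linear = 10^(14.5/10) = 28.1838; C = log2(1 + SNR_linear) = log2(1 + 28.1838) = 4.8671

4.8671 bits/channel use


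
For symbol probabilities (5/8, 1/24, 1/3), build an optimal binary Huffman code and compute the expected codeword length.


Huffman construction (repeatedly merge the two least-probable nodes; each merge adds 1 bit to every symbol beneath it): 1/24 + 1/3 = 3/8; 3/8 + 5/8 = 1. Resulting codeword lengths (in the order the probabilities were given): (1, 2, 2). L_avg = sum(p_i * l_i) = 5/8*1 + 1/24*2 + 1/3*2 = 11/8 = 1.375

1.375 bits


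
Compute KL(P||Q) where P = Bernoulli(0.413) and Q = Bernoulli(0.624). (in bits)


KL = p*log2(p/q) + (1-p)*log2((1-p)/(1-q)) = 0.413*log2(0.413/0.624) + 0.587*log2(0.587/0.376) = 0.1313

0.1313 bits


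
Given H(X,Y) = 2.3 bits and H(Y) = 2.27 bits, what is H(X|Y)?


H(X|Y) = H(X,Y) - H(Y) = 2.3 - 2.27 = 0.03

0.03 bits


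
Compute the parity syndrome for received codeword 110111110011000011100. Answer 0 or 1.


Syndrome = XOR of all bits = 1 XOR 1 XOR 0 XOR 1 XOR 1 XOR 1 XOR 1 XOR 1 XOR 0 XOR 0 XOR 1 XOR 1 XOR 0 XOR 0 XOR 0 XOR 0 XOR 1 XOR 1 XOR 1 XOR 0 XOR 0 = 0

0


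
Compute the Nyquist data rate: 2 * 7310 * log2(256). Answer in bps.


Rate = 2 * B * log2(M) = 2 * 7310 * 8.0 = 116960.0

116960.0 bps


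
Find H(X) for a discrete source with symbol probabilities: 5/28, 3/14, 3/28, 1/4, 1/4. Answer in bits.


H = -sum(p_i * log2(p_i)). Terms: -(5/28)*log2(5/28) = 0.443826; -(3/14)*log2(3/14) = 0.476227; -(3/28)*log2(3/28) = 0.345256; -(1/4)*log2(1/4) = 0.500000; -(1/4)*log2(1/4) = 0.500000. H = 0.443826 + 0.476227 + 0.345256 + 0.500000 + 0.500000 = 2.2653

2.2653 bits


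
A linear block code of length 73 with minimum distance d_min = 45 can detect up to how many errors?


Detection capability = d_min - 1 = 45 - 1 = 44

44 errors


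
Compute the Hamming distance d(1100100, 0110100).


Count differing positions: ^ . ^ . . . . = 2 differences

2


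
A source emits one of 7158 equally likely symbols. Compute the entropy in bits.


H = log2(n) = log2(7158) = 12.8053

12.8053 bits


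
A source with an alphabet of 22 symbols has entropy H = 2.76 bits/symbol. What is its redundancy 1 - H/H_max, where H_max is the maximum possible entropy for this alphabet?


H_max = log2(K) = log2(22) = 4.4594 bits/symbol. Redundancy = 1 - H/H_max = 1 - 2.76/4.4594 = 1 - 0.6189 = 0.3811

0.3811


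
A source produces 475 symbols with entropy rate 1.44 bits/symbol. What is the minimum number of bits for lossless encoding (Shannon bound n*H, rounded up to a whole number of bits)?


Minimum bits >= n * H = 475 * 1.44 = 684.0, rounded up to a whole number of bits = 684

684 bits
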